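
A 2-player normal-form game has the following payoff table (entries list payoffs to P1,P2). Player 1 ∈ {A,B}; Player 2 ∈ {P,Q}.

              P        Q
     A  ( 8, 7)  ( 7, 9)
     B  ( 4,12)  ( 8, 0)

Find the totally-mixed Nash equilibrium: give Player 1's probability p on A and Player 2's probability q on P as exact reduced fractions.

P1 mixes 6/7 on A; P2 mixes 1/5 on P

P1 indiff ⇒ q·8+(1-q)·7 = q·4+(1-q)·8 ⇒ q(4) = (1-q)(1) ⇒ q = 1/5
P2 indiff ⇒ p·7+(1-p)·12 = p·9+(1-p)·0 ⇒ p(-2) = (1-p)(-12) ⇒ p = 6/7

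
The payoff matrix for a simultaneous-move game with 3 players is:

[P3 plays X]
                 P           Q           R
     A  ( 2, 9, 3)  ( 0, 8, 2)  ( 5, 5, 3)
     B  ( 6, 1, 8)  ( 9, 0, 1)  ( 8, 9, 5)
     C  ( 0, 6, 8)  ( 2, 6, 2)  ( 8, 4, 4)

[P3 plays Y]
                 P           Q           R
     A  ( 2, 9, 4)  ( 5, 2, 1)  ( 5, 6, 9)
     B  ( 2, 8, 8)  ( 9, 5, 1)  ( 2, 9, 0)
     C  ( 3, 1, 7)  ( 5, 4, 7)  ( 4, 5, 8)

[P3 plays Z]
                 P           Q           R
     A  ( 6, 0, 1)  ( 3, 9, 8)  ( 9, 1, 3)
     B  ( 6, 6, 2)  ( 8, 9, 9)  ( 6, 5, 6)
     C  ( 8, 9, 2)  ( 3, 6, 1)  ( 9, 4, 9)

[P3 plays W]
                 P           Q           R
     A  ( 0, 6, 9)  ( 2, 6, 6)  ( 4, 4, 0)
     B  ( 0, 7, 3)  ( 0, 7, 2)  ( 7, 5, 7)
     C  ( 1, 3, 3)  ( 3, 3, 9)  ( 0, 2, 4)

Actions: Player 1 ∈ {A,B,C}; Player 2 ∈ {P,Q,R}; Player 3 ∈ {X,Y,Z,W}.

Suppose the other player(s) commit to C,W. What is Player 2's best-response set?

argmax u_2 = {P,Q}

u_2(P vs C,W) = 3
u_2(Q vs C,W) = 3
u_2(R vs C,W) = 2
max payoff 3 at {P,Q}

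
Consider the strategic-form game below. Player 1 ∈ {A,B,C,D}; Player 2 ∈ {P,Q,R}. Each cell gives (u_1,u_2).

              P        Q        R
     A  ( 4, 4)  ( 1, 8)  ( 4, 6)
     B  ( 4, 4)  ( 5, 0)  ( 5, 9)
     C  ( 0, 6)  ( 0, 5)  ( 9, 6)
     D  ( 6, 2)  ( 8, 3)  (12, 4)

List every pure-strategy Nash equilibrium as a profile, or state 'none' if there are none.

(A,P): not NE [P1→D gives 6>4; P2→Q gives 8>4]
(A,Q): not NE [P1→D gives 8>1]
(A,R): not NE [P1→D gives 12>4; P2→Q gives 8>6]
(B,P): not NE [P1→D gives 6>4; P2→R gives 9>4]
(B,Q): not NE [P1→D gives 8>5; P2→R gives 9>0]
(B,R): not NE [P1→D gives 12>5]
(C,P): not NE [P1→D gives 6>0]
(C,Q): not NE [P1→D gives 8>0; P2→R gives 6>5]
(C,R): not NE [P1→D gives 12>9]
(D,P): not NE [P2→R gives 4>2]
(D,Q): not NE [P2→R gives 4>3]
(D,R): NE

Nash profiles: (D,R)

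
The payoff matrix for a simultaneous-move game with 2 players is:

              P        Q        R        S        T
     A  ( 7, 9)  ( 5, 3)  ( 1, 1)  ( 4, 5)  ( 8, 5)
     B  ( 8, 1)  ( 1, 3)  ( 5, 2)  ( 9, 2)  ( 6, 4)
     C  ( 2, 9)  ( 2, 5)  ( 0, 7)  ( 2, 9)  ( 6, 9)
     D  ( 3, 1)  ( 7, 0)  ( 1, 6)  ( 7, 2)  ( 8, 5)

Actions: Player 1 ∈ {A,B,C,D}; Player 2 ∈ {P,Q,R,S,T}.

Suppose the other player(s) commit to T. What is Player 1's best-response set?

P1 best: {A,D}

u_1(A vs T) = 8
u_1(B vs T) = 6
u_1(C vs T) = 6
u_1(D vs T) = 8
max payoff 8 at {A,D}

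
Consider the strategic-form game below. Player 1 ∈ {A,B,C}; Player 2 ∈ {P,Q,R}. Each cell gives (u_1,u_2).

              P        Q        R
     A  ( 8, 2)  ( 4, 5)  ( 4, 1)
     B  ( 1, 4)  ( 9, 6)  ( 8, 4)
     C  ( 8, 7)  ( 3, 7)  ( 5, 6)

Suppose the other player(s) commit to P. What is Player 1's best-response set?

u_1(A vs P) = 8
u_1(B vs P) = 1
u_1(C vs P) = 8
max payoff 8 at {A,C}

BR_1 = {A,C}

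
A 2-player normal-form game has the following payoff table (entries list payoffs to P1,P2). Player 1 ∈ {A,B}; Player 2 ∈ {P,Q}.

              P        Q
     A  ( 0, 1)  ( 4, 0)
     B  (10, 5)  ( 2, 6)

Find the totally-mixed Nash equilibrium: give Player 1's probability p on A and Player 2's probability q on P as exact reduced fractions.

p=1/2, q=1/6

P1 indiff ⇒ q·0+(1-q)·4 = q·10+(1-q)·2 ⇒ q(-10) = (1-q)(-2) ⇒ q = 1/6
P2 indiff ⇒ p·1+(1-p)·5 = p·0+(1-p)·6 ⇒ p(1) = (1-p)(1) ⇒ p = 1/2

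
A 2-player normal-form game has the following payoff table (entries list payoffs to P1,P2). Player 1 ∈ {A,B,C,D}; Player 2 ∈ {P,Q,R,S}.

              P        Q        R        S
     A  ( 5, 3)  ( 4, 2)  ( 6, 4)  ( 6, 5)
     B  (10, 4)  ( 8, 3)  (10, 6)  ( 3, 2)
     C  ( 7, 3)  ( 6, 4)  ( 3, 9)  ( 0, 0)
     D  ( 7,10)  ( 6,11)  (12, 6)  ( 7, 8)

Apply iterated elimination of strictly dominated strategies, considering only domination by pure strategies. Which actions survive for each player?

P1 drop A (D beats it: P:7>5 Q:6>4 R:12>6 S:7>6)
P1 drop C (B beats it: P:10>7 Q:8>6 R:10>3 S:3>0)
P2 drop S (P beats it: B:4>2 D:10>8)
P1→{B,D} P2→{P,Q,R}

IESDS → P1:{B,D} P2:{P,Q,R}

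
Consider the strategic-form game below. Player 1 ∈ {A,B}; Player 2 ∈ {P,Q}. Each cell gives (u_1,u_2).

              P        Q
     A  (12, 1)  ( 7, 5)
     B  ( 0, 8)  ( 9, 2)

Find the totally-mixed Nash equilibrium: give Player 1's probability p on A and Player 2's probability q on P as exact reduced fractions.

P1 indiff ⇒ q·12+(1-q)·7 = q·0+(1-q)·9 ⇒ q(12) = (1-q)(2) ⇒ q = 1/7
P2 indiff ⇒ p·1+(1-p)·8 = p·5+(1-p)·2 ⇒ p(-4) = (1-p)(-6) ⇒ p = 3/5

P1 mixes 3/5 on A; P2 mixes 1/7 on P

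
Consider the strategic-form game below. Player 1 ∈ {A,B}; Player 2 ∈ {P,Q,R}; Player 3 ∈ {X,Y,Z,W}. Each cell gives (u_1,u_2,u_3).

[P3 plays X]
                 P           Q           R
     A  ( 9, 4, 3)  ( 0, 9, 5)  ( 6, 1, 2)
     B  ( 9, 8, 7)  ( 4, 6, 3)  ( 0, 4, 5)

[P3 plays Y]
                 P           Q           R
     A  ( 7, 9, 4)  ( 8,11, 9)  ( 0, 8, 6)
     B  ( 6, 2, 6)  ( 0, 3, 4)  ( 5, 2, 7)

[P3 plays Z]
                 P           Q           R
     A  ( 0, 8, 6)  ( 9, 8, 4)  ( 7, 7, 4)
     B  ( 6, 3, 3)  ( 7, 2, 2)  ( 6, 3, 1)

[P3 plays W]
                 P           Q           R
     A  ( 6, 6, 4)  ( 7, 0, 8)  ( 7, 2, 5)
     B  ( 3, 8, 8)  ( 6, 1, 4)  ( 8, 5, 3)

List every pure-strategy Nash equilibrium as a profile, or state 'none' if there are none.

(A,P,X): not NE [P2→Q gives 9>4; P3→Z gives 6>3]
(A,P,Y): not NE [P2→Q gives 11>9; P3→Z gives 6>4]
(A,P,Z): not NE [P1→B gives 6>0]
(A,P,W): not NE [P3→Z gives 6>4]
(A,Q,X): not NE [P1→B gives 4>0; P3→Y gives 9>5]
(A,Q,Y): NE
(A,Q,Z): not NE [P3→Y gives 9>4]
(A,Q,W): not NE [P2→P gives 6>0; P3→Y gives 9>8]
(A,R,X): not NE [P2→Q gives 9>1; P3→Y gives 6>2]
(A,R,Y): not NE [P1→B gives 5>0; P2→Q gives 11>8]
(A,R,Z): not NE [P2→Q gives 8>7; P3→Y gives 6>4]
(A,R,W): not NE [P1→B gives 8>7; P2→P gives 6>2; P3→Y gives 6>5]
(B,P,X): not NE [P3→W gives 8>7]
(B,P,Y): not NE [P1→A gives 7>6; P2→Q gives 3>2; P3→W gives 8>6]
(B,P,Z): not NE [P3→W gives 8>3]
(B,P,W): not NE [P1→A gives 6>3]
(B,Q,X): not NE [P2→P gives 8>6; P3→W gives 4>3]
(B,Q,Y): not NE [P1→A gives 8>0]
(B,Q,Z): not NE [P1→A gives 9>7; P2→R gives 3>2; P3→W gives 4>2]
(B,Q,W): not NE [P1→A gives 7>6; P2→P gives 8>1]
(B,R,X): not NE [P1→A gives 6>0; P2→P gives 8>4; P3→Y gives 7>5]
(B,R,Y): not NE [P2→Q gives 3>2]
(B,R,Z): not NE [P1→A gives 7>6; P3→Y gives 7>1]
(B,R,W): not NE [P2→P gives 8>5; P3→Y gives 7>3]

Nash profiles: (A,Q,Y)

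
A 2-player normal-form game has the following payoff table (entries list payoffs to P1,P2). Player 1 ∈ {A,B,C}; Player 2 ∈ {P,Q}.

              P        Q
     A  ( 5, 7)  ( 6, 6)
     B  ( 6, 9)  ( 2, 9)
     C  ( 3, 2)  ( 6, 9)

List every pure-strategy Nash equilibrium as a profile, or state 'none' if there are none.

(A,P): not NE [P1→B gives 6>5]
(A,Q): not NE [P2→P gives 7>6]
(B,P): NE
(B,Q): not NE [P1→C gives 6>2]
(C,P): not NE [P1→B gives 6>3; P2→Q gives 9>2]
(C,Q): NE

Nash profiles: (B,P), (C,Q)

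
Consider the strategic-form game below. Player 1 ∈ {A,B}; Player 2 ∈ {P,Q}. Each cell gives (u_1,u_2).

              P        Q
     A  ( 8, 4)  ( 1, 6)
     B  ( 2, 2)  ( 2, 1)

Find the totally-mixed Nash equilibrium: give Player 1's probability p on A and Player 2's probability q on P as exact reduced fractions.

P1 mixes 1/3 on A; P2 mixes 1/7 on P

P1 indiff ⇒ q·8+(1-q)·1 = q·2+(1-q)·2 ⇒ q(6) = (1-q)(1) ⇒ q = 1/7
P2 indiff ⇒ p·4+(1-p)·2 = p·6+(1-p)·1 ⇒ p(-2) = (1-p)(-1) ⇒ p = 1/3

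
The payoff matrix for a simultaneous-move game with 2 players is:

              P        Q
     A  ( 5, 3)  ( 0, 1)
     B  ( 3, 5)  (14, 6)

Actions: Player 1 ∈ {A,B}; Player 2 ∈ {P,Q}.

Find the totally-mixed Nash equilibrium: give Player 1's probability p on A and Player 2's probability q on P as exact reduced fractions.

(p,q) = (1/3, 7/8)

P1 indiff ⇒ q·5+(1-q)·0 = q·3+(1-q)·14 ⇒ q(2) = (1-q)(14) ⇒ q = 7/8
P2 indiff ⇒ p·3+(1-p)·5 = p·1+(1-p)·6 ⇒ p(2) = (1-p)(1) ⇒ p = 1/3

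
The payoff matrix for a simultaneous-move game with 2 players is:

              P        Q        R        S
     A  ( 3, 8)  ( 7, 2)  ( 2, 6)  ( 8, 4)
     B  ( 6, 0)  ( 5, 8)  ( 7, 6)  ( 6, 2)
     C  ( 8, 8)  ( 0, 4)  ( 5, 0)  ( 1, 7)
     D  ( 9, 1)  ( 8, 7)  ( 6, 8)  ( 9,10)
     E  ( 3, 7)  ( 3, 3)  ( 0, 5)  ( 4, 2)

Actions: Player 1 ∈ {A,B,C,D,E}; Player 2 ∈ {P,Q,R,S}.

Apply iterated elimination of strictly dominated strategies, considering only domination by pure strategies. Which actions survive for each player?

Survivors P1:{B,D} P2:{Q,R,S}

P1 drop A (D beats it: P:9>3 Q:8>7 R:6>2 S:9>8)
P1 drop C (D beats it: P:9>8 Q:8>0 R:6>5 S:9>1)
P1 drop E (B beats it: P:6>3 Q:5>3 R:7>0 S:6>4)
P2 drop P (Q beats it: B:8>0 D:7>1)
P1→{B,D} P2→{Q,R,S}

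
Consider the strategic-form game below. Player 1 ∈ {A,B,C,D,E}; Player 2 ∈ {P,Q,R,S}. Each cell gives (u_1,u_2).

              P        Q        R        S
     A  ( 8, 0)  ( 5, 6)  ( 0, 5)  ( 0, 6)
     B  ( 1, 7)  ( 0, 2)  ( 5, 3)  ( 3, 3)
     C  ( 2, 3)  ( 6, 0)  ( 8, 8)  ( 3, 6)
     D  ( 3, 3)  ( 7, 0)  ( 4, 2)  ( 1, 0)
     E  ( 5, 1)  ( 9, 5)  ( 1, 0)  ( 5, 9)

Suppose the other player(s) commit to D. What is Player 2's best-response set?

P2 best: {P}

u_2(P vs D) = 3
u_2(Q vs D) = 0
u_2(R vs D) = 2
u_2(S vs D) = 0
max payoff 3 at {P}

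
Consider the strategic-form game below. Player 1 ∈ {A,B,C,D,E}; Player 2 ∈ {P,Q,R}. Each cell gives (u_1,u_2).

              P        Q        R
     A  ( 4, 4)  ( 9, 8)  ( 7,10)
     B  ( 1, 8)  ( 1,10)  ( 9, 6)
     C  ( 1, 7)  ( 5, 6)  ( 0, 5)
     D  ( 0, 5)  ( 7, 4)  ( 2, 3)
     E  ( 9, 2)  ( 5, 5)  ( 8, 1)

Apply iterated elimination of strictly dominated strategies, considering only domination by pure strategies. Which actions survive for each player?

Remaining: P1:{A,B,E} P2:{Q,R}

P1 drop C (A beats it: P:4>1 Q:9>5 R:7>0)
P1 drop D (A beats it: P:4>0 Q:9>7 R:7>2)
P2 drop P (Q beats it: A:8>4 B:10>8 E:5>2)
P1→{A,B,E} P2→{Q,R}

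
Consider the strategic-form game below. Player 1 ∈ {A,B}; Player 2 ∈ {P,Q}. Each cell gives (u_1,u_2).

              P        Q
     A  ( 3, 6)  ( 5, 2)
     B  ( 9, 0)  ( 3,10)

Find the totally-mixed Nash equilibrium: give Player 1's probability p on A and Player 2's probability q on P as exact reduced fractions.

P1 indiff ⇒ q·3+(1-q)·5 = q·9+(1-q)·3 ⇒ q(-6) = (1-q)(-2) ⇒ q = 1/4
P2 indiff ⇒ p·6+(1-p)·0 = p·2+(1-p)·10 ⇒ p(4) = (1-p)(10) ⇒ p = 5/7

p=5/7, q=1/4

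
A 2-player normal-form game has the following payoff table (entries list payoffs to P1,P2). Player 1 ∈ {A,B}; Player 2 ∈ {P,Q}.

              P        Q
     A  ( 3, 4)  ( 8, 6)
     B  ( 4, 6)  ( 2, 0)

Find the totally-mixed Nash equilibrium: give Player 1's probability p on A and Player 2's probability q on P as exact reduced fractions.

P1 indiff ⇒ q·3+(1-q)·8 = q·4+(1-q)·2 ⇒ q(-1) = (1-q)(-6) ⇒ q = 6/7
P2 indiff ⇒ p·4+(1-p)·6 = p·6+(1-p)·0 ⇒ p(-2) = (1-p)(-6) ⇒ p = 3/4

(p,q) = (3/4, 6/7)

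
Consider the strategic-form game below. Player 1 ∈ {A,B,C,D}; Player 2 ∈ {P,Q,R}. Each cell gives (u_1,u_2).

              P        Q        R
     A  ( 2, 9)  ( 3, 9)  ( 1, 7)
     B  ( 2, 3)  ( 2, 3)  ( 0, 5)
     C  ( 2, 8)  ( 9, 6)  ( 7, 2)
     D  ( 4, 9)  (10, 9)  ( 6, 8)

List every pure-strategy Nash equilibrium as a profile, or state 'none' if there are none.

(A,P): not NE [P1→D gives 4>2]
(A,Q): not NE [P1→D gives 10>3]
(A,R): not NE [P1→C gives 7>1; P2→Q gives 9>7]
(B,P): not NE [P1→D gives 4>2; P2→R gives 5>3]
(B,Q): not NE [P1→D gives 10>2; P2→R gives 5>3]
(B,R): not NE [P1→C gives 7>0]
(C,P): not NE [P1→D gives 4>2]
(C,Q): not NE [P1→D gives 10>9; P2→P gives 8>6]
(C,R): not NE [P2→P gives 8>2]
(D,P): NE
(D,Q): NE
(D,R): not NE [P1→C gives 7>6; P2→Q gives 9>8]

Nash profiles: (D,P), (D,Q)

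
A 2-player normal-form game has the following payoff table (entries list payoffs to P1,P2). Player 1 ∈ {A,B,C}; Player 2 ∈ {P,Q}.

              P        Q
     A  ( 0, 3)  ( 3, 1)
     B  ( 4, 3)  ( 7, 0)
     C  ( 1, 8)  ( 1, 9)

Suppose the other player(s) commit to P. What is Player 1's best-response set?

u_1(A vs P) = 0
u_1(B vs P) = 4
u_1(C vs P) = 1
max payoff 4 at {B}

P1 best: {B}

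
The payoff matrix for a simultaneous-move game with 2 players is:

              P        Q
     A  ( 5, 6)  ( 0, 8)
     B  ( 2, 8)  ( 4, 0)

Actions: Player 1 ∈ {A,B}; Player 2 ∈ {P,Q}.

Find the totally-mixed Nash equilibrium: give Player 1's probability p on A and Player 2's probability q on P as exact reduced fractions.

P1 indiff ⇒ q·5+(1-q)·0 = q·2+(1-q)·4 ⇒ q(3) = (1-q)(4) ⇒ q = 4/7
P2 indiff ⇒ p·6+(1-p)·8 = p·8+(1-p)·0 ⇒ p(-2) = (1-p)(-8) ⇒ p = 4/5

(p,q) = (4/5, 4/7)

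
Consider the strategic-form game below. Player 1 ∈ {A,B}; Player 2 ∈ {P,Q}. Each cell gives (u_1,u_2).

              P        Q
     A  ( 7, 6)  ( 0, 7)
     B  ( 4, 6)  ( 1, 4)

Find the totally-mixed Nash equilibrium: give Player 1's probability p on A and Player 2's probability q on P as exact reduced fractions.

P1 indiff ⇒ q·7+(1-q)·0 = q·4+(1-q)·1 ⇒ q(3) = (1-q)(1) ⇒ q = 1/4
P2 indiff ⇒ p·6+(1-p)·6 = p·7+(1-p)·4 ⇒ p(-1) = (1-p)(-2) ⇒ p = 2/3

P1 mixes 2/3 on A; P2 mixes 1/4 on P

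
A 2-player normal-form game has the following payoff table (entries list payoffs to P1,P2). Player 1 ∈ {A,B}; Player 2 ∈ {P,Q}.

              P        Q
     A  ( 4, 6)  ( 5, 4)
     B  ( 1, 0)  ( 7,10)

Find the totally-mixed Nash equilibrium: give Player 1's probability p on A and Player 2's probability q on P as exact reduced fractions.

p=5/6, q=2/5

P1 indiff ⇒ q·4+(1-q)·5 = q·1+(1-q)·7 ⇒ q(3) = (1-q)(2) ⇒ q = 2/5
P2 indiff ⇒ p·6+(1-p)·0 = p·4+(1-p)·10 ⇒ p(2) = (1-p)(10) ⇒ p = 5/6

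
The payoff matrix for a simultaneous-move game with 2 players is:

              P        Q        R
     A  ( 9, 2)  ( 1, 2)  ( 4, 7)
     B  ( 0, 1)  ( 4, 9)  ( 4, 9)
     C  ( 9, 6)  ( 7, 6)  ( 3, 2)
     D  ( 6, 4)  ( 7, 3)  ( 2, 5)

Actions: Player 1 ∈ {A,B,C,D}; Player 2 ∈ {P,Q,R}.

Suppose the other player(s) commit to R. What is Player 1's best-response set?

P1 best: {A,B}

u_1(A vs R) = 4
u_1(B vs R) = 4
u_1(C vs R) = 3
u_1(D vs R) = 2
max payoff 4 at {A,B}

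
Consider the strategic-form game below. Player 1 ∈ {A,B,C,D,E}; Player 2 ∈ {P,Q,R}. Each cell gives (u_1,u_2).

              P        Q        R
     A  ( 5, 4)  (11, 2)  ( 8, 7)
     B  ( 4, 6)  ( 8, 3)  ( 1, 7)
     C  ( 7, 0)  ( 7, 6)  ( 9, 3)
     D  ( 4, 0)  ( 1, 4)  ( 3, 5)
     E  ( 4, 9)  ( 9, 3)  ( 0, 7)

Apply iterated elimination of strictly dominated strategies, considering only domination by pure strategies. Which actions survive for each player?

P1 drop B (A beats it: P:5>4 Q:11>8 R:8>1)
P1 drop D (A beats it: P:5>4 Q:11>1 R:8>3)
P1 drop E (A beats it: P:5>4 Q:11>9 R:8>0)
P2 drop P (R beats it: A:7>4 C:3>0)
P1→{A,C} P2→{Q,R}

Remaining: P1:{A,C} P2:{Q,R}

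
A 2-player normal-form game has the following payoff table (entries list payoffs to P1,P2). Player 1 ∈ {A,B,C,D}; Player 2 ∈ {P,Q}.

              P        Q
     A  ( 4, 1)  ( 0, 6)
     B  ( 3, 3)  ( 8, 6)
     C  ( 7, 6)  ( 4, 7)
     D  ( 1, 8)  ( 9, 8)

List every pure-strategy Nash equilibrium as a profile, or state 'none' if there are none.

(A,P): not NE [P1→C gives 7>4; P2→Q gives 6>1]
(A,Q): not NE [P1→D gives 9>0]
(B,P): not NE [P1→C gives 7>3; P2→Q gives 6>3]
(B,Q): not NE [P1→D gives 9>8]
(C,P): not NE [P2→Q gives 7>6]
(C,Q): not NE [P1→D gives 9>4]
(D,P): not NE [P1→C gives 7>1]
(D,Q): NE

Nash profiles: (D,Q)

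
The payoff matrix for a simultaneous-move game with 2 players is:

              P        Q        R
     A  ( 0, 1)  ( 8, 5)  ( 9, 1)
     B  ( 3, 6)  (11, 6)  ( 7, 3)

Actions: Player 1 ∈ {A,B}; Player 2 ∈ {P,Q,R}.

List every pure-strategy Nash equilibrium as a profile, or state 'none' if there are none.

NE set: (B,P), (B,Q)

(A,P): not NE [P1→B gives 3>0; P2→Q gives 5>1]
(A,Q): not NE [P1→B gives 11>8]
(A,R): not NE [P2→Q gives 5>1]
(B,P): NE
(B,Q): NE
(B,R): not NE [P1→A gives 9>7; P2→Q gives 6>3]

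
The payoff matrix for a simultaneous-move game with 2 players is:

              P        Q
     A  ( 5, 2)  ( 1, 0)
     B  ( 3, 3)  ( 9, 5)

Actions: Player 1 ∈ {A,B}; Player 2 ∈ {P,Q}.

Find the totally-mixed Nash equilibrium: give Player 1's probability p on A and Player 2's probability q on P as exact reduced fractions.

(p,q) = (1/2, 4/5)

P1 indiff ⇒ q·5+(1-q)·1 = q·3+(1-q)·9 ⇒ q(2) = (1-q)(8) ⇒ q = 4/5
P2 indiff ⇒ p·2+(1-p)·3 = p·0+(1-p)·5 ⇒ p(2) = (1-p)(2) ⇒ p = 1/2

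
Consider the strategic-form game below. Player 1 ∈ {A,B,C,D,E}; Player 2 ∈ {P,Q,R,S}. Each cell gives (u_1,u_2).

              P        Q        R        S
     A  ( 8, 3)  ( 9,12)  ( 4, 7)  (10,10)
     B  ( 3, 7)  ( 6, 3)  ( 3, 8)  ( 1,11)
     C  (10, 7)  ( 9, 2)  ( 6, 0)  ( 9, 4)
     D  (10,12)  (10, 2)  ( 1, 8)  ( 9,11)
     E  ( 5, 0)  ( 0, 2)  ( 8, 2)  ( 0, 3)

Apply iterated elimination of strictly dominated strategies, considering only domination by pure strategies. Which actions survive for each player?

Remaining: P1:{A,C,D} P2:{P,Q,S}

P1 drop B (A beats it: P:8>3 Q:9>6 R:4>3 S:10>1)
P2 drop R (S beats it: A:10>7 C:4>0 D:11>8 E:3>2)
P1 drop E (A beats it: P:8>5 Q:9>0 S:10>0)
P1→{A,C,D} P2→{P,Q,S}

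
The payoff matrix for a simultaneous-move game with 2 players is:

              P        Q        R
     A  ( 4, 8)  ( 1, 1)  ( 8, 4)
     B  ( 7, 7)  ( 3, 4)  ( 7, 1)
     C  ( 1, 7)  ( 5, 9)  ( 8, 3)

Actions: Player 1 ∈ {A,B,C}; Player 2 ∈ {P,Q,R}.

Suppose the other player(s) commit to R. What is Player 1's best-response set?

BR_1 = {A,C}

u_1(A vs R) = 8
u_1(B vs R) = 7
u_1(C vs R) = 8
max payoff 8 at {A,C}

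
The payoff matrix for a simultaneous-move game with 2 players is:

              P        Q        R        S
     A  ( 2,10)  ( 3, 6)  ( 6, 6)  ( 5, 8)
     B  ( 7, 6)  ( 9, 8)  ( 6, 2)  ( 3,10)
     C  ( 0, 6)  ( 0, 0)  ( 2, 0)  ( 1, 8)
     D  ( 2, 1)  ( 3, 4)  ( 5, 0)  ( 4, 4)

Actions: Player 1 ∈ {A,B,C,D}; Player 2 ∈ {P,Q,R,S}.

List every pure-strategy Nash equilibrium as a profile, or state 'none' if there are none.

(A,P): not NE [P1→B gives 7>2]
(A,Q): not NE [P1→B gives 9>3; P2→P gives 10>6]
(A,R): not NE [P2→P gives 10>6]
(A,S): not NE [P2→P gives 10>8]
(B,P): not NE [P2→S gives 10>6]
(B,Q): not NE [P2→S gives 10>8]
(B,R): not NE [P2→S gives 10>2]
(B,S): not NE [P1→A gives 5>3]
(C,P): not NE [P1→B gives 7>0; P2→S gives 8>6]
(C,Q): not NE [P1→B gives 9>0; P2→S gives 8>0]
(C,R): not NE [P1→B gives 6>2; P2→S gives 8>0]
(C,S): not NE [P1→A gives 5>1]
(D,P): not NE [P1→B gives 7>2; P2→S gives 4>1]
(D,Q): not NE [P1→B gives 9>3]
(D,R): not NE [P1→B gives 6>5; P2→S gives 4>0]
(D,S): not NE [P1→A gives 5>4]

PSNE: ∅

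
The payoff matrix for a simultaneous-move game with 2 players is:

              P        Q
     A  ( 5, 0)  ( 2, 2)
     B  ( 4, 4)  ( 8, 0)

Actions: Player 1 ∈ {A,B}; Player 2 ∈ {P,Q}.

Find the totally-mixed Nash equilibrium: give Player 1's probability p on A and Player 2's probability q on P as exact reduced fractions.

P1 indiff ⇒ q·5+(1-q)·2 = q·4+(1-q)·8 ⇒ q(1) = (1-q)(6) ⇒ q = 6/7
P2 indiff ⇒ p·0+(1-p)·4 = p·2+(1-p)·0 ⇒ p(-2) = (1-p)(-4) ⇒ p = 2/3

(p,q) = (2/3, 6/7)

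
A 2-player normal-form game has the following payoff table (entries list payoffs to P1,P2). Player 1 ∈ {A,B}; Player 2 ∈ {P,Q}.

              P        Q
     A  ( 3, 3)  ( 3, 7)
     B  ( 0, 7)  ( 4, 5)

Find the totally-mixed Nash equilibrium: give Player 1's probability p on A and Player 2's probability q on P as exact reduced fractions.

P1 indiff ⇒ q·3+(1-q)·3 = q·0+(1-q)·4 ⇒ q(3) = (1-q)(1) ⇒ q = 1/4
P2 indiff ⇒ p·3+(1-p)·7 = p·7+(1-p)·5 ⇒ p(-4) = (1-p)(-2) ⇒ p = 1/3

p=1/3, q=1/4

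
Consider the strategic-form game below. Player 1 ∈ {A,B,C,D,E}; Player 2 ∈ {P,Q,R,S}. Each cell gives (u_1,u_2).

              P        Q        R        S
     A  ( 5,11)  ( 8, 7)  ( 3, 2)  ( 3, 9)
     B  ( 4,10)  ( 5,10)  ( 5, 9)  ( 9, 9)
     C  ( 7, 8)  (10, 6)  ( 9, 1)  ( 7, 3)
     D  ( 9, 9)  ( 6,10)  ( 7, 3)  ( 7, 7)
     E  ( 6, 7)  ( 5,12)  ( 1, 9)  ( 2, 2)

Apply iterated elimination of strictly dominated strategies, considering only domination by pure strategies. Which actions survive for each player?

P1 drop A (C beats it: P:7>5 Q:10>8 R:9>3 S:7>3)
P1 drop E (C beats it: P:7>6 Q:10>5 R:9>1 S:7>2)
P2 drop R (P beats it: B:10>9 C:8>1 D:9>3)
P2 drop S (P beats it: B:10>9 C:8>3 D:9>7)
P1 drop B (C beats it: P:7>4 Q:10>5)
P1→{C,D} P2→{P,Q}

Remaining: P1:{C,D} P2:{P,Q}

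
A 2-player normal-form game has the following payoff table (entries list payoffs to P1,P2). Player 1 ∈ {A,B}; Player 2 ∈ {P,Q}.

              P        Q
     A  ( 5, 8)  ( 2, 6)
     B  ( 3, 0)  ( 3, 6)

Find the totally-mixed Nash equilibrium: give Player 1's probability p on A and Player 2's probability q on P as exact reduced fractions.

p=3/4, q=1/3

P1 indiff ⇒ q·5+(1-q)·2 = q·3+(1-q)·3 ⇒ q(2) = (1-q)(1) ⇒ q = 1/3
P2 indiff ⇒ p·8+(1-p)·0 = p·6+(1-p)·6 ⇒ p(2) = (1-p)(6) ⇒ p = 3/4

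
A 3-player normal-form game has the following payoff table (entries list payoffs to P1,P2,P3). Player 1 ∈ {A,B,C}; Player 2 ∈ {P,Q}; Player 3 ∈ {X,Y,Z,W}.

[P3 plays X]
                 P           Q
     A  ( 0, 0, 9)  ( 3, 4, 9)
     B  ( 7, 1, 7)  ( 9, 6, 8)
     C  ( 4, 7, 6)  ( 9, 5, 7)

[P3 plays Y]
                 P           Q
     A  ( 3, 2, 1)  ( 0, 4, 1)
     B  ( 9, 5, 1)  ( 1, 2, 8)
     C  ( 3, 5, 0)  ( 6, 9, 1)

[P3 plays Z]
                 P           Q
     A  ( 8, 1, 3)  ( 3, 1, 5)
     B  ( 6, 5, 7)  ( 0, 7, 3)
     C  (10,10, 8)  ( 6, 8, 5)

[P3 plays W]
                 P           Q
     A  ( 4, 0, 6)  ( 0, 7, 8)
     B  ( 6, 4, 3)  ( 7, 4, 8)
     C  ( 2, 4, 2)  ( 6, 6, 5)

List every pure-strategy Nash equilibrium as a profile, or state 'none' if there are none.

Nash profiles: (B,Q,X), (B,Q,W), (C,P,Z)

(A,P,X): not NE [P1→B gives 7>0; P2→Q gives 4>0]
(A,P,Y): not NE [P1→B gives 9>3; P2→Q gives 4>2; P3→X gives 9>1]
(A,P,Z): not NE [P1→C gives 10>8; P3→X gives 9>3]
(A,P,W): not NE [P1→B gives 6>4; P2→Q gives 7>0; P3→X gives 9>6]
(A,Q,X): not NE [P1→C gives 9>3]
(A,Q,Y): not NE [P1→C gives 6>0; P3→X gives 9>1]
(A,Q,Z): not NE [P1→C gives 6>3; P3→X gives 9>5]
(A,Q,W): not NE [P1→B gives 7>0; P3→X gives 9>8]
(B,P,X): not NE [P2→Q gives 6>1]
(B,P,Y): not NE [P3→Z gives 7>1]
(B,P,Z): not NE [P1→C gives 10>6; P2→Q gives 7>5]
(B,P,W): not NE [P3→Z gives 7>3]
(B,Q,X): NE
(B,Q,Y): not NE [P1→C gives 6>1; P2→P gives 5>2]
(B,Q,Z): not NE [P1→C gives 6>0; P3→W gives 8>3]
(B,Q,W): NE
(C,P,X): not NE [P1→B gives 7>4; P3→Z gives 8>6]
(C,P,Y): not NE [P1→B gives 9>3; P2→Q gives 9>5; P3→Z gives 8>0]
(C,P,Z): NE
(C,P,W): not NE [P1→B gives 6>2; P2→Q gives 6>4; P3→Z gives 8>2]
(C,Q,X): not NE [P2→P gives 7>5]
(C,Q,Y): not NE [P3→X gives 7>1]
(C,Q,Z): not NE [P2→P gives 10>8; P3→X gives 7>5]
(C,Q,W): not NE [P1→B gives 7>6; P3→X gives 7>5]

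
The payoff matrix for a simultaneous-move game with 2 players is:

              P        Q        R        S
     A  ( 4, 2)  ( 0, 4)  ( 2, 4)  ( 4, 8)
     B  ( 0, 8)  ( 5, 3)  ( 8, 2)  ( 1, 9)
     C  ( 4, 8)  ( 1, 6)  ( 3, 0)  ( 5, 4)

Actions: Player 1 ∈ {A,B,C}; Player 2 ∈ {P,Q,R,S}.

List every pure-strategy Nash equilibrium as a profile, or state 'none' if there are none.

(A,P): not NE [P2→S gives 8>2]
(A,Q): not NE [P1→B gives 5>0; P2→S gives 8>4]
(A,R): not NE [P1→B gives 8>2; P2→S gives 8>4]
(A,S): not NE [P1→C gives 5>4]
(B,P): not NE [P1→C gives 4>0; P2→S gives 9>8]
(B,Q): not NE [P2→S gives 9>3]
(B,R): not NE [P2→S gives 9>2]
(B,S): not NE [P1→C gives 5>1]
(C,P): NE
(C,Q): not NE [P1→B gives 5>1; P2→P gives 8>6]
(C,R): not NE [P1→B gives 8>3; P2→P gives 8>0]
(C,S): not NE [P2→P gives 8>4]

PSNE = {(C,P)}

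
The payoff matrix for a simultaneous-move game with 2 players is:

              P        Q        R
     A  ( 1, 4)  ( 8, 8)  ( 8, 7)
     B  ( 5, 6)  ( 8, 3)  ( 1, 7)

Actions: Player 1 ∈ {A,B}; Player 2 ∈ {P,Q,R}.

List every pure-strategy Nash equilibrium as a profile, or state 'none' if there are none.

(A,P): not NE [P1→B gives 5>1; P2→Q gives 8>4]
(A,Q): NE
(A,R): not NE [P2→Q gives 8>7]
(B,P): not NE [P2→R gives 7>6]
(B,Q): not NE [P2→R gives 7>3]
(B,R): not NE [P1→A gives 8>1]

PSNE = {(A,Q)}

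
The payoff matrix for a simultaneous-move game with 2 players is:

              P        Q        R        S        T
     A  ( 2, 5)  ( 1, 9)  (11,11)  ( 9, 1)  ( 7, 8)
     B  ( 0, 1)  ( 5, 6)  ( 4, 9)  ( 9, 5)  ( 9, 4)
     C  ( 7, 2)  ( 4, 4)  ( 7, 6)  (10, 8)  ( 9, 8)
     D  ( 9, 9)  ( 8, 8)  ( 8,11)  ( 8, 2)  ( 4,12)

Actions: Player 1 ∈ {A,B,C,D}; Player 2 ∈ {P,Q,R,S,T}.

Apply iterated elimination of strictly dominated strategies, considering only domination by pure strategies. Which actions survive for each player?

Remaining: P1:{A,B,C} P2:{R,S,T}

P2 drop P (R beats it: A:11>5 B:9>1 C:6>2 D:11>9)
P2 drop Q (R beats it: A:11>9 B:9>6 C:6>4 D:11>8)
P1 drop D (A beats it: R:11>8 S:9>8 T:7>4)
P1→{A,B,C} P2→{R,S,T}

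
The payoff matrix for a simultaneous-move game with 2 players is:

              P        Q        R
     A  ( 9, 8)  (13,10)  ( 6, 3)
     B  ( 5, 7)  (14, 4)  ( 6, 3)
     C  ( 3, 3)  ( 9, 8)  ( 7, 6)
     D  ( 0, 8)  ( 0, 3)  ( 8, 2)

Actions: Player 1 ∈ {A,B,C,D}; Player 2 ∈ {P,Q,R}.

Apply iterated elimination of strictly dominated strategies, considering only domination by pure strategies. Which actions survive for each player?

P2 drop R (Q beats it: A:10>3 B:4>3 C:8>6 D:3>2)
P1 drop C (A beats it: P:9>3 Q:13>9)
P1 drop D (A beats it: P:9>0 Q:13>0)
P1→{A,B} P2→{P,Q}

Survivors P1:{A,B} P2:{P,Q}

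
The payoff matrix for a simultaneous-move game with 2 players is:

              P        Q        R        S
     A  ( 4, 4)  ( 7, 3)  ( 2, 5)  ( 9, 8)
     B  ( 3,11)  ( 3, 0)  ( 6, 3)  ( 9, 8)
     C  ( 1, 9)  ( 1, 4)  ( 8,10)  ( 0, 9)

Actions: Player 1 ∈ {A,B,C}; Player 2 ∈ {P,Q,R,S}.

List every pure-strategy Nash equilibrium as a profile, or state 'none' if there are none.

Nash profiles: (A,S), (C,R)

(A,P): not NE [P2→S gives 8>4]
(A,Q): not NE [P2→S gives 8>3]
(A,R): not NE [P1→C gives 8>2; P2→S gives 8>5]
(A,S): NE
(B,P): not NE [P1→A gives 4>3]
(B,Q): not NE [P1→A gives 7>3; P2→P gives 11>0]
(B,R): not NE [P1→C gives 8>6; P2→P gives 11>3]
(B,S): not NE [P2→P gives 11>8]
(C,P): not NE [P1→A gives 4>1; P2→R gives 10>9]
(C,Q): not NE [P1→A gives 7>1; P2→R gives 10>4]
(C,R): NE
(C,S): not NE [P1→B gives 9>0; P2→R gives 10>9]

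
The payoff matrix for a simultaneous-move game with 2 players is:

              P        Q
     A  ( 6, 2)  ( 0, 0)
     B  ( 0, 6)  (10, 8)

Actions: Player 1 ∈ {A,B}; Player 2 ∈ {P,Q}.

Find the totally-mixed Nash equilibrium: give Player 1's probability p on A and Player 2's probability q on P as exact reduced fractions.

P1 mixes 1/2 on A; P2 mixes 5/8 on P

P1 indiff ⇒ q·6+(1-q)·0 = q·0+(1-q)·10 ⇒ q(6) = (1-q)(10) ⇒ q = 5/8
P2 indiff ⇒ p·2+(1-p)·6 = p·0+(1-p)·8 ⇒ p(2) = (1-p)(2) ⇒ p = 1/2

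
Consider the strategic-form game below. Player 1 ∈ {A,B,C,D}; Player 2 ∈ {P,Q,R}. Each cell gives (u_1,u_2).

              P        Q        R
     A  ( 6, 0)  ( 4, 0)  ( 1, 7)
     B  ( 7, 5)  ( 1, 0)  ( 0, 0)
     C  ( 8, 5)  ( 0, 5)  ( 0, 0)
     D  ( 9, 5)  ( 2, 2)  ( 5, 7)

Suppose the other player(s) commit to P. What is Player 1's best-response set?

u_1(A vs P) = 6
u_1(B vs P) = 7
u_1(C vs P) = 8
u_1(D vs P) = 9
max payoff 9 at {D}

BR_1 = {D}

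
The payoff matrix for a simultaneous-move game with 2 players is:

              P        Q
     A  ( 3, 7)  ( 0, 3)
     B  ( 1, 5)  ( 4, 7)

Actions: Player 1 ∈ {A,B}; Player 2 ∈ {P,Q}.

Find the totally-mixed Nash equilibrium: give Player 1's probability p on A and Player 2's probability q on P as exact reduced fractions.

p=1/3, q=2/3

P1 indiff ⇒ q·3+(1-q)·0 = q·1+(1-q)·4 ⇒ q(2) = (1-q)(4) ⇒ q = 2/3
P2 indiff ⇒ p·7+(1-p)·5 = p·3+(1-p)·7 ⇒ p(4) = (1-p)(2) ⇒ p = 1/3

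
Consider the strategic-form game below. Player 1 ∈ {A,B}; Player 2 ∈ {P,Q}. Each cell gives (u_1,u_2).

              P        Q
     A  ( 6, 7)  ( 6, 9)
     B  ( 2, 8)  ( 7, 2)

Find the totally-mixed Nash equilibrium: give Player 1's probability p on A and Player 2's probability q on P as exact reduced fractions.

P1 indiff ⇒ q·6+(1-q)·6 = q·2+(1-q)·7 ⇒ q(4) = (1-q)(1) ⇒ q = 1/5
P2 indiff ⇒ p·7+(1-p)·8 = p·9+(1-p)·2 ⇒ p(-2) = (1-p)(-6) ⇒ p = 3/4

p=3/4, q=1/5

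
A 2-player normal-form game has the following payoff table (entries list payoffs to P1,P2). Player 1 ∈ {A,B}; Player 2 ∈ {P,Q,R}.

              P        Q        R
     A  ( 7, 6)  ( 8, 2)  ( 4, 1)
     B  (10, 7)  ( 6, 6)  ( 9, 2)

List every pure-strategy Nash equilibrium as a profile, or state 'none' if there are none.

(A,P): not NE [P1→B gives 10>7]
(A,Q): not NE [P2→P gives 6>2]
(A,R): not NE [P1→B gives 9>4; P2→P gives 6>1]
(B,P): NE
(B,Q): not NE [P1→A gives 8>6; P2→P gives 7>6]
(B,R): not NE [P2→P gives 7>2]

Nash profiles: (B,P)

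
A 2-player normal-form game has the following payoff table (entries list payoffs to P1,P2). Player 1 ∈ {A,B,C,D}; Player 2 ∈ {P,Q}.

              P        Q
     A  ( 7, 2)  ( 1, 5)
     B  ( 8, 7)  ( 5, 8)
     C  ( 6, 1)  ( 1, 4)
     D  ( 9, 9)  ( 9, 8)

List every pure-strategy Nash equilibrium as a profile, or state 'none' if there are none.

Nash profiles: (D,P)

(A,P): not NE [P1→D gives 9>7; P2→Q gives 5>2]
(A,Q): not NE [P1→D gives 9>1]
(B,P): not NE [P1→D gives 9>8; P2→Q gives 8>7]
(B,Q): not NE [P1→D gives 9>5]
(C,P): not NE [P1→D gives 9>6; P2→Q gives 4>1]
(C,Q): not NE [P1→D gives 9>1]
(D,P): NE
(D,Q): not NE [P2→P gives 9>8]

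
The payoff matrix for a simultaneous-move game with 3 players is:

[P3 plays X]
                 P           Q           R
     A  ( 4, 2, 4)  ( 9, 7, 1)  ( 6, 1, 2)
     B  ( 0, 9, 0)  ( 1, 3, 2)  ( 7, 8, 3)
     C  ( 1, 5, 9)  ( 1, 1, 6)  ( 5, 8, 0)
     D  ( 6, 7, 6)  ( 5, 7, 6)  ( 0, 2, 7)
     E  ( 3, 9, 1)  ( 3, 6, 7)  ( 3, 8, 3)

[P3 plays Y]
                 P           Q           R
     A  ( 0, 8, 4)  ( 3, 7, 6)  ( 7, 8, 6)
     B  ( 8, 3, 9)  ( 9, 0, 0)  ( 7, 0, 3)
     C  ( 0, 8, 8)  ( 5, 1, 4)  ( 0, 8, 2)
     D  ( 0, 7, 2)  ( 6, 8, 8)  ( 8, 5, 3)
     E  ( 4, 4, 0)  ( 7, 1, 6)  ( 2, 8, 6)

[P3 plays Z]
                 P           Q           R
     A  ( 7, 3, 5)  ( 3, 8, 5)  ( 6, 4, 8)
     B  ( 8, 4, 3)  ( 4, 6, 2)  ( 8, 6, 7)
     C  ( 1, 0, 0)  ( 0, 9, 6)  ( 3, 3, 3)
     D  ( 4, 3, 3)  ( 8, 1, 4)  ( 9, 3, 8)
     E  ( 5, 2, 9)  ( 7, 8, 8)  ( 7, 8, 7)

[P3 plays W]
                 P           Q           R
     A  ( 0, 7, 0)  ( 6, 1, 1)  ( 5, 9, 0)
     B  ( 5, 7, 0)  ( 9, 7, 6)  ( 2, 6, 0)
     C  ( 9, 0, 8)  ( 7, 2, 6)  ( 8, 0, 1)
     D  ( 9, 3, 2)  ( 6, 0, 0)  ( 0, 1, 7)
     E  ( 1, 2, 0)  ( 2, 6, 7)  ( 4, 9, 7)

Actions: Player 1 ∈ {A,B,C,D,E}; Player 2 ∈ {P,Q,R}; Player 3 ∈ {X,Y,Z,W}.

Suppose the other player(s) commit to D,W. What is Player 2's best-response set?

argmax u_2 = {P}

u_2(P vs D,W) = 3
u_2(Q vs D,W) = 0
u_2(R vs D,W) = 1
max payoff 3 at {P}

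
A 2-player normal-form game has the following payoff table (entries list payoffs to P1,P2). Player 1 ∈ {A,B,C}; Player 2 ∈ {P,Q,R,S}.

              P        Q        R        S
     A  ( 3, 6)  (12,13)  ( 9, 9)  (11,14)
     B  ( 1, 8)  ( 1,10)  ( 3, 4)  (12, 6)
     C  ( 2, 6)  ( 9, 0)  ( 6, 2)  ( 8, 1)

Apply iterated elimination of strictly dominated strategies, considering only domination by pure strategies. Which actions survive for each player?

P1 drop C (A beats it: P:3>2 Q:12>9 R:9>6 S:11>8)
P2 drop P (Q beats it: A:13>6 B:10>8)
P2 drop R (Q beats it: A:13>9 B:10>4)
P1→{A,B} P2→{Q,S}

Survivors P1:{A,B} P2:{Q,S}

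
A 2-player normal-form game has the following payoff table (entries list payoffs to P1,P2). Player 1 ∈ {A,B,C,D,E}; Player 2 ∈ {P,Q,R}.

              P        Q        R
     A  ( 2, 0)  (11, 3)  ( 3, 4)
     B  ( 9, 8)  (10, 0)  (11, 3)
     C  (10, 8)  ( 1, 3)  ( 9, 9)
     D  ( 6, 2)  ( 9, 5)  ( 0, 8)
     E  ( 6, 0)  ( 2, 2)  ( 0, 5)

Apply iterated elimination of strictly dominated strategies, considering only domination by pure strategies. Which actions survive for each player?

P1 drop D (B beats it: P:9>6 Q:10>9 R:11>0)
P1 drop E (B beats it: P:9>6 Q:10>2 R:11>0)
P2 drop Q (R beats it: A:4>3 B:3>0 C:9>3)
P1 drop A (B beats it: P:9>2 R:11>3)
P1→{B,C} P2→{P,R}

Remaining: P1:{B,C} P2:{P,R}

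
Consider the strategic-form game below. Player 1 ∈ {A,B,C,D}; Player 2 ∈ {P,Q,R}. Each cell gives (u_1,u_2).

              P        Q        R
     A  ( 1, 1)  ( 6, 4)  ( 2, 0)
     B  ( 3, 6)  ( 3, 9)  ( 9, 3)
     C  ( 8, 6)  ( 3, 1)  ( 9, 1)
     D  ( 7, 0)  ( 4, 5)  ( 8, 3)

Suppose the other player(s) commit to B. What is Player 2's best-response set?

P2 best: {Q}

u_2(P vs B) = 6
u_2(Q vs B) = 9
u_2(R vs B) = 3
max payoff 9 at {Q}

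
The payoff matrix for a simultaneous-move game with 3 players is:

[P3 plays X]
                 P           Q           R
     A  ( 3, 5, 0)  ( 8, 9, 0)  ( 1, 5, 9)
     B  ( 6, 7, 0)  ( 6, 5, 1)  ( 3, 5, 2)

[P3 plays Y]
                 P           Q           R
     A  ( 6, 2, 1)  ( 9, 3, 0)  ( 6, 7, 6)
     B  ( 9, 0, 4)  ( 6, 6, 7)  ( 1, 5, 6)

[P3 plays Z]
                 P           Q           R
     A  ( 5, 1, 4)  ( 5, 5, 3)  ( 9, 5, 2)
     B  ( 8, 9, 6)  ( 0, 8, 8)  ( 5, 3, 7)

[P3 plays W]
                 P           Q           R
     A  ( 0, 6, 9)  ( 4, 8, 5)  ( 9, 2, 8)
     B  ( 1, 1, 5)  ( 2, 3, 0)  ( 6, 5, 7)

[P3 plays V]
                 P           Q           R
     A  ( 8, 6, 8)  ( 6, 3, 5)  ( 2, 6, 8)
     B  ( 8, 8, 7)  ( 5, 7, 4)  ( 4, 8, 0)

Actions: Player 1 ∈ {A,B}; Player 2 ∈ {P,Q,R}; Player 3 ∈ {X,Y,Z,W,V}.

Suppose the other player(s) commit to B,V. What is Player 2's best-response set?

u_2(P vs B,V) = 8
u_2(Q vs B,V) = 7
u_2(R vs B,V) = 8
max payoff 8 at {P,R}

BR_2 = {P,R}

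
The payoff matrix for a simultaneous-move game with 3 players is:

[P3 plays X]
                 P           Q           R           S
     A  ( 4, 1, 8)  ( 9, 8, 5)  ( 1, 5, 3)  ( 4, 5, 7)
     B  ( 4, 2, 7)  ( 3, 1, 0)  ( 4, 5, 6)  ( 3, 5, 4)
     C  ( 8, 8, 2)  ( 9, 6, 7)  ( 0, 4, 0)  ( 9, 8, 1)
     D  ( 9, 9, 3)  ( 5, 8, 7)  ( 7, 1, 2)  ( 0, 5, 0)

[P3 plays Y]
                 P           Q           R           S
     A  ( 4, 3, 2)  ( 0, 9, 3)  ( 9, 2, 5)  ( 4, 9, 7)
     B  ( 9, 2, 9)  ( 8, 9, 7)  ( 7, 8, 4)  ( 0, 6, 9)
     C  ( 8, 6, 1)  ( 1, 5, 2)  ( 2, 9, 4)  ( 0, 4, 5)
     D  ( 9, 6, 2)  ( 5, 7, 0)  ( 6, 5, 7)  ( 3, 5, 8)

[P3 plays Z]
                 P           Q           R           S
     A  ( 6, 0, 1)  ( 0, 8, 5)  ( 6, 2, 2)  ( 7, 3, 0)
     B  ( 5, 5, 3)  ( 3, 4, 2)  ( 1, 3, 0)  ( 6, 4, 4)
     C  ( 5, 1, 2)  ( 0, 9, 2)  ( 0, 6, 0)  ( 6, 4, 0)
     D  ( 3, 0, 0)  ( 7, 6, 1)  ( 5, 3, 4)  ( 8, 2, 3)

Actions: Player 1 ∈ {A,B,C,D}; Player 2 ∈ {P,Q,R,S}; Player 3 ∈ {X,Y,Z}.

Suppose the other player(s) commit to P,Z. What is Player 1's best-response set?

argmax u_1 = {A}

u_1(A vs P,Z) = 6
u_1(B vs P,Z) = 5
u_1(C vs P,Z) = 5
u_1(D vs P,Z) = 3
max payoff 6 at {A}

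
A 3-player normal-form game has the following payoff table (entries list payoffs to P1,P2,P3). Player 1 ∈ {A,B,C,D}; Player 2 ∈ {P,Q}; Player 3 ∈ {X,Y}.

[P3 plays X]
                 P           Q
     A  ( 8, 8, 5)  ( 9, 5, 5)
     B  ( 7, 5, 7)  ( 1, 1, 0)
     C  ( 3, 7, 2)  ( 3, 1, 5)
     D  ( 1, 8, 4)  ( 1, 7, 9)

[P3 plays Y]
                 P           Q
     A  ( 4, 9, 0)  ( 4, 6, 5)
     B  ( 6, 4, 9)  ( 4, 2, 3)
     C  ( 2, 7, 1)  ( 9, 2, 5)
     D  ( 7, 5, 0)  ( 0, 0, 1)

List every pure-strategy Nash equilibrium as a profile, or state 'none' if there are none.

(A,P,X): NE
(A,P,Y): not NE [P1→D gives 7>4; P3→X gives 5>0]
(A,Q,X): not NE [P2→P gives 8>5]
(A,Q,Y): not NE [P1→C gives 9>4; P2→P gives 9>6]
(B,P,X): not NE [P1→A gives 8>7; P3→Y gives 9>7]
(B,P,Y): not NE [P1→D gives 7>6]
(B,Q,X): not NE [P1→A gives 9>1; P2→P gives 5>1; P3→Y gives 3>0]
(B,Q,Y): not NE [P1→C gives 9>4; P2→P gives 4>2]
(C,P,X): not NE [P1→A gives 8>3]
(C,P,Y): not NE [P1→D gives 7>2; P3→X gives 2>1]
(C,Q,X): not NE [P1→A gives 9>3; P2→P gives 7>1]
(C,Q,Y): not NE [P2→P gives 7>2]
(D,P,X): not NE [P1→A gives 8>1]
(D,P,Y): not NE [P3→X gives 4>0]
(D,Q,X): not NE [P1→A gives 9>1; P2→P gives 8>7]
(D,Q,Y): not NE [P1→C gives 9>0; P2→P gives 5>0; P3→X gives 9>1]

NE set: (A,P,X)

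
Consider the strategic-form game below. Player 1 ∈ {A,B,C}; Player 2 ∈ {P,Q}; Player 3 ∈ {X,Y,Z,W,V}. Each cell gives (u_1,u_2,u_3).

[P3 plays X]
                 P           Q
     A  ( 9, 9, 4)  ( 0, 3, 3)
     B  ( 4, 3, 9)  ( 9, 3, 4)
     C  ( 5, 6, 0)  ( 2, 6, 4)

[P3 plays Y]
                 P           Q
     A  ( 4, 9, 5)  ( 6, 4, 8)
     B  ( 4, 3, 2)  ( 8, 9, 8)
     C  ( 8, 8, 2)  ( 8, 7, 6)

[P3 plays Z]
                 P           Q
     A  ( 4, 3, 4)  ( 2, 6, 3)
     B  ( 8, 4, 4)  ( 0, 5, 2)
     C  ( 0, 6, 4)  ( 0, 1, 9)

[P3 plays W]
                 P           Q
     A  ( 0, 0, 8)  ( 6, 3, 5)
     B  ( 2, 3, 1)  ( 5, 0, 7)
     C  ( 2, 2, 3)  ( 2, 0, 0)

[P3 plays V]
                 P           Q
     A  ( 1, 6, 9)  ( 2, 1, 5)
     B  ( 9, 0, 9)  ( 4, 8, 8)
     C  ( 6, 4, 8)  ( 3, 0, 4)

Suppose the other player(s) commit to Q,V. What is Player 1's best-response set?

u_1(A vs Q,V) = 2
u_1(B vs Q,V) = 4
u_1(C vs Q,V) = 3
max payoff 4 at {B}

argmax u_1 = {B}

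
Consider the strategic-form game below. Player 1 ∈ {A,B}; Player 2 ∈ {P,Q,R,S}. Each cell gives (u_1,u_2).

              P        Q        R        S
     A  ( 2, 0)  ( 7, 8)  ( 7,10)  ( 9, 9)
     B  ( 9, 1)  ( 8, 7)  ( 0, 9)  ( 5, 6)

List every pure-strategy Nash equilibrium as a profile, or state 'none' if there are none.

Nash profiles: (A,R)

(A,P): not NE [P1→B gives 9>2; P2→R gives 10>0]
(A,Q): not NE [P1→B gives 8>7; P2→R gives 10>8]
(A,R): NE
(A,S): not NE [P2→R gives 10>9]
(B,P): not NE [P2→R gives 9>1]
(B,Q): not NE [P2→R gives 9>7]
(B,R): not NE [P1→A gives 7>0]
(B,S): not NE [P1→A gives 9>5; P2→R gives 9>6]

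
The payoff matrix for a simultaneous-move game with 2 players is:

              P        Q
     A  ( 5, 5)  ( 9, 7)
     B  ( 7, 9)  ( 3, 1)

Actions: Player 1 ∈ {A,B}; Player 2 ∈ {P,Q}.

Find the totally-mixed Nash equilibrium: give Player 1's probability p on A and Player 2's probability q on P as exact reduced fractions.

p=4/5, q=3/4

P1 indiff ⇒ q·5+(1-q)·9 = q·7+(1-q)·3 ⇒ q(-2) = (1-q)(-6) ⇒ q = 3/4
P2 indiff ⇒ p·5+(1-p)·9 = p·7+(1-p)·1 ⇒ p(-2) = (1-p)(-8) ⇒ p = 4/5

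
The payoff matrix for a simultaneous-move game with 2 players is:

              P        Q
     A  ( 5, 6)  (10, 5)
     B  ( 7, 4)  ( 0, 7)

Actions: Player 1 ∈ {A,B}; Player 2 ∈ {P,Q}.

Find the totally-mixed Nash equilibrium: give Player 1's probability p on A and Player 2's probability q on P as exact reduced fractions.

P1 indiff ⇒ q·5+(1-q)·10 = q·7+(1-q)·0 ⇒ q(-2) = (1-q)(-10) ⇒ q = 5/6
P2 indiff ⇒ p·6+(1-p)·4 = p·5+(1-p)·7 ⇒ p(1) = (1-p)(3) ⇒ p = 3/4

(p,q) = (3/4, 5/6)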